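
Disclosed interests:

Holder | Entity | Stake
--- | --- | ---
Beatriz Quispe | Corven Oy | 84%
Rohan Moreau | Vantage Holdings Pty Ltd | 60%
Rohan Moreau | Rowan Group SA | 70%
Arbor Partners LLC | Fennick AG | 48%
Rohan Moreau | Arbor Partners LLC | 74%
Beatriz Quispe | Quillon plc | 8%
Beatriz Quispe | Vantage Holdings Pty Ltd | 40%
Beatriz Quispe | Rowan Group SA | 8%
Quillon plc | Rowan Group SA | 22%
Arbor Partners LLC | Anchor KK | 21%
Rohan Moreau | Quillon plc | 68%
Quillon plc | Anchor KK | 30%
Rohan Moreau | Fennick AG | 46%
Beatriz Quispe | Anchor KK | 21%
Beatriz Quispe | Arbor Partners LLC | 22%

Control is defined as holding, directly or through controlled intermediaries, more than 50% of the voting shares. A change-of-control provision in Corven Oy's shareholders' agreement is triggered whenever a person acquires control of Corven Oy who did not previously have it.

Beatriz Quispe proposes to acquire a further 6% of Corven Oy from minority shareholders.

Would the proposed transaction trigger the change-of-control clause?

No

The purchase changes only Beatriz's holdings, so Beatriz is the only person who could newly come to control Corven.
Beatriz holds 84% of Corven, so Beatriz controls Corven.
So Beatriz already controls Corven before the transaction.
After the purchase, Beatriz's direct stake in Corven rises to 84% + 6% = 90%.
Beatriz controlled Corven already, so this is not a new person acquiring control; every other person's position is unchanged or reduced.
No new person acquires control, so the clause is not triggered.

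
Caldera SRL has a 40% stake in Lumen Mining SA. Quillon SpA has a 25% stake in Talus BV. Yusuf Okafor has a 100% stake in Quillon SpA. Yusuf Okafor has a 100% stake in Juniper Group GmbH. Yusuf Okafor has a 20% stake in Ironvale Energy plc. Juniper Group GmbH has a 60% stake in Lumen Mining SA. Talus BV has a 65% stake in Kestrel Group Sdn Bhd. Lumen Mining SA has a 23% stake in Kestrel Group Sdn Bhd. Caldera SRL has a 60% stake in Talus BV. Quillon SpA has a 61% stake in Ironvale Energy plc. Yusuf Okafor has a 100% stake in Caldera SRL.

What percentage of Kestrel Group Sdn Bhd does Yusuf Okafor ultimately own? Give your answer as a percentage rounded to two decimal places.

Yusuf reaches Kestrel along 4 paths.
Via Quillon → Talus: 100% × 25% × 65% = 16.25%.
Via Caldera → Talus: 100% × 60% × 65% = 39%.
Via Juniper → Lumen: 100% × 60% × 23% = 13.8%.
Via Caldera → Lumen: 100% × 40% × 23% = 9.2%.
Total: 16.25% + 39% + 13.8% + 9.2% = 78.25%.

78.25%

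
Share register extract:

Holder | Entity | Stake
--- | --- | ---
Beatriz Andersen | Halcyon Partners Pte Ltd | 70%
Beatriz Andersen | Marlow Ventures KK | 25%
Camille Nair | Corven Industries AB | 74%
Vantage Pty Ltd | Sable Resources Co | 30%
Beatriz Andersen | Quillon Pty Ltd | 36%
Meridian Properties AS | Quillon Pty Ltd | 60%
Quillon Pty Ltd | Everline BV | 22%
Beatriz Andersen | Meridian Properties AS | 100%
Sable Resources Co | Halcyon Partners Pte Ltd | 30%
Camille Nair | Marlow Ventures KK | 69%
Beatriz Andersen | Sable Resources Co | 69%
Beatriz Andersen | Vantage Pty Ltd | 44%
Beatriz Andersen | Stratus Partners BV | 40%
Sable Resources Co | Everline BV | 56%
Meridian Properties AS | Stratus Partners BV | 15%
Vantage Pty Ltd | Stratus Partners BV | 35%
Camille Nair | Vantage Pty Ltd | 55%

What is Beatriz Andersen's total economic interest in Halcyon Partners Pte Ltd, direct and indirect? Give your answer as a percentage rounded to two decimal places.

94.66%

Beatriz reaches Halcyon along 3 paths.
Direct stake: 70% = 70%.
Via Sable: 69% × 30% = 20.7%.
Via Vantage → Sable: 44% × 30% × 30% = 3.96%.
Total: 70% + 20.7% + 3.96% = 94.66%.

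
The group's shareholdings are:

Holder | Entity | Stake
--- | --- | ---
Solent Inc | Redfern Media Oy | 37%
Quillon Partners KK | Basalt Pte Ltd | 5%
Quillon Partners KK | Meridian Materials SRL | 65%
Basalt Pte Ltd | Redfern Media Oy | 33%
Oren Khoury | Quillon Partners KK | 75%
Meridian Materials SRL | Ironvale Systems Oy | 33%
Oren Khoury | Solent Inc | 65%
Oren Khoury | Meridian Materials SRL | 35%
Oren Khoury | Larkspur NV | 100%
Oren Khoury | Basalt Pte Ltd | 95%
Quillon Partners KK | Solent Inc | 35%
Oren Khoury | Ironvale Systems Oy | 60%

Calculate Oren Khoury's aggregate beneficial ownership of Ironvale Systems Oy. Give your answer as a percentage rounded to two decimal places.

Oren reaches Ironvale along 3 paths.
Direct stake: 60% = 60%.
Via Meridian: 35% × 33% = 11.55%.
Via Quillon → Meridian: 75% × 65% × 33% = 16.0875%.
Total: 60% + 11.55% + 16.0875% = 87.6375%.
Rounded: 87.64%.

87.64%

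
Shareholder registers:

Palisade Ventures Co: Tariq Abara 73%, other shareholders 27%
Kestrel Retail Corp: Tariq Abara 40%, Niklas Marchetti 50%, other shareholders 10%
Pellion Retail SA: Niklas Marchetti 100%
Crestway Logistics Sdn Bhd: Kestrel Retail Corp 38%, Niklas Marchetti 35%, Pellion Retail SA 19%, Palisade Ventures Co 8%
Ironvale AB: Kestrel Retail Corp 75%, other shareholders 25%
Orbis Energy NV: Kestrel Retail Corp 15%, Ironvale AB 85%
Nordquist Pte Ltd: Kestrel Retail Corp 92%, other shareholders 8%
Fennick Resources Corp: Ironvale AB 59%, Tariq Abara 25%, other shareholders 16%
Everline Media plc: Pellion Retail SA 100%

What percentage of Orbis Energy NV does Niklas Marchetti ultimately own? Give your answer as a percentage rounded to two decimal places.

39.38%

Niklas reaches Orbis along 2 paths.
Via Kestrel: 50% × 15% = 7.5%.
Via Kestrel → Ironvale: 50% × 75% × 85% = 31.875%.
Total: 7.5% + 31.875% = 39.375%.
Rounded: 39.38%.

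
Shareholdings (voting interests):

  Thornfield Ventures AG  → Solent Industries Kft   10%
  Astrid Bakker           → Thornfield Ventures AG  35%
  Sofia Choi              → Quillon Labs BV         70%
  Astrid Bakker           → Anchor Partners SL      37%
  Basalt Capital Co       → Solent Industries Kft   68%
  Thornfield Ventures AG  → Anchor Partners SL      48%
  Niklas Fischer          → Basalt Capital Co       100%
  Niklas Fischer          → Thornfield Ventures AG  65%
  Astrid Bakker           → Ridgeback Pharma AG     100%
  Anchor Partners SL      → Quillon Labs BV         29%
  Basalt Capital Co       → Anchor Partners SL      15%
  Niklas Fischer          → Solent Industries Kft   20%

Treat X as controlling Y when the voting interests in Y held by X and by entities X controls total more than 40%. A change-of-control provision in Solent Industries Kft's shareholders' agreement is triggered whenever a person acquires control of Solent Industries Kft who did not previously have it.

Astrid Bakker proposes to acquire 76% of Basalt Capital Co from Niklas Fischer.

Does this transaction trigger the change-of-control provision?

Yes

The purchase adds only to Astrid's holdings (Niklas's stake shrinks), so Astrid is the only person who could newly come to control Solent.
Astrid holds 100% of Ridgeback, so Astrid controls Ridgeback.
Neither Astrid nor any entity Astrid controls holds any voting interest in Solent.
So before the transaction, Astrid does not control Solent.
After the purchase, Astrid holds 76% of Basalt directly, and Niklas's stake falls to 24%.
Astrid holds 76% of Basalt, so Astrid controls Basalt.
Basalt holds 68% of Solent, so Astrid controls Solent.
Astrid did not control Solent before and does after, so the clause is triggered.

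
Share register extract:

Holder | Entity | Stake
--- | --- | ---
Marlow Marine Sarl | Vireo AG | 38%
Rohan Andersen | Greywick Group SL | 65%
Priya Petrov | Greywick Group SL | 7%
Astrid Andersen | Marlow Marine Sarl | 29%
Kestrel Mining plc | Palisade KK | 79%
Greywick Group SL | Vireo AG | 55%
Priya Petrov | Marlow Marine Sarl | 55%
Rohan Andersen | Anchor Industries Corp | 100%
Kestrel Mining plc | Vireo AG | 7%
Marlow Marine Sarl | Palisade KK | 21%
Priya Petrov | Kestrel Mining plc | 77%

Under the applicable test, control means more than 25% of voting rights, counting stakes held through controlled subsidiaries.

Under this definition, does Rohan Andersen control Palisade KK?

Rohan holds 65% of Greywick, so Rohan controls Greywick.
Greywick holds 55% of Vireo, so Rohan controls Vireo.
Rohan holds 100% of Anchor, so Rohan controls Anchor.
Neither Rohan nor any entity Rohan controls holds any voting interest in Palisade.
So Rohan does not control Palisade.

No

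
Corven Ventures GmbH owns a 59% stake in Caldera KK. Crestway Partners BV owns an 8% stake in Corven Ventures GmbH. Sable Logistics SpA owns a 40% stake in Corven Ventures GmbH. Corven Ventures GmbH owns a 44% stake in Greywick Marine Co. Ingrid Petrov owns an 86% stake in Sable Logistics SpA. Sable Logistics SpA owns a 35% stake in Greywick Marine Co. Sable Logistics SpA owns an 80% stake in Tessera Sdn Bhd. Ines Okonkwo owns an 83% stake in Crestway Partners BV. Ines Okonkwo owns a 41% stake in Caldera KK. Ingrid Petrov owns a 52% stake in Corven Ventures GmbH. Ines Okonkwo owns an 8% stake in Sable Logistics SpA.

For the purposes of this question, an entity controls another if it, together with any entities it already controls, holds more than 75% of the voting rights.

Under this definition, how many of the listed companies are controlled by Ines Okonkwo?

1

Ines holds 83% of Crestway, so Ines controls Crestway.
No other company's threshold is met.
Ines controls 1 company.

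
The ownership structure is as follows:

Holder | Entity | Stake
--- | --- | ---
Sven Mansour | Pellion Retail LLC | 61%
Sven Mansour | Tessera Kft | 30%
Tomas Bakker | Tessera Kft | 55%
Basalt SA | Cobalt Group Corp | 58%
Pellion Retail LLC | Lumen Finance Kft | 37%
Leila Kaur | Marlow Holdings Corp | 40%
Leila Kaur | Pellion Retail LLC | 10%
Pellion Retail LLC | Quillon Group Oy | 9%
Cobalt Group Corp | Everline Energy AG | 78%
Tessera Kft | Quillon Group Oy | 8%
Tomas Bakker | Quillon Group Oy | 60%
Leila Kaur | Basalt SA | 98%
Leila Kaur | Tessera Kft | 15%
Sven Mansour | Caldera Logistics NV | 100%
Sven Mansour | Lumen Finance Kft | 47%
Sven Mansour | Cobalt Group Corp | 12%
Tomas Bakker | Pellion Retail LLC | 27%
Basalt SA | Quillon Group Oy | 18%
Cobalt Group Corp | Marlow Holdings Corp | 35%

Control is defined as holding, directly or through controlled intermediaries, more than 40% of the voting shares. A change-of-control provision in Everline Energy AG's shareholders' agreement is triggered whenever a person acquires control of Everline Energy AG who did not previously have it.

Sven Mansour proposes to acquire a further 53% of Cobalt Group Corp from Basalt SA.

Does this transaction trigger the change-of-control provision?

Yes

The purchase adds only to Sven's holdings (Basalt's stake shrinks), so Sven is the only person who could newly come to control Everline.
Sven holds 61% of Pellion, so Sven controls Pellion.
Pellion and Sven together hold 37% + 47% = 84% of Lumen, so Sven controls Lumen.
Sven holds 100% of Caldera, so Sven controls Caldera.
Neither Sven nor any entity Sven controls holds any voting interest in Everline.
So before the transaction, Sven does not control Everline.
After the purchase, Sven's direct stake in Cobalt rises to 12% + 53% = 65%, and Basalt's stake falls to 5%.
Sven holds 65% of Cobalt, so Sven controls Cobalt.
Cobalt holds 78% of Everline, so Sven controls Everline.
Sven did not control Everline before and does after, so the clause is triggered.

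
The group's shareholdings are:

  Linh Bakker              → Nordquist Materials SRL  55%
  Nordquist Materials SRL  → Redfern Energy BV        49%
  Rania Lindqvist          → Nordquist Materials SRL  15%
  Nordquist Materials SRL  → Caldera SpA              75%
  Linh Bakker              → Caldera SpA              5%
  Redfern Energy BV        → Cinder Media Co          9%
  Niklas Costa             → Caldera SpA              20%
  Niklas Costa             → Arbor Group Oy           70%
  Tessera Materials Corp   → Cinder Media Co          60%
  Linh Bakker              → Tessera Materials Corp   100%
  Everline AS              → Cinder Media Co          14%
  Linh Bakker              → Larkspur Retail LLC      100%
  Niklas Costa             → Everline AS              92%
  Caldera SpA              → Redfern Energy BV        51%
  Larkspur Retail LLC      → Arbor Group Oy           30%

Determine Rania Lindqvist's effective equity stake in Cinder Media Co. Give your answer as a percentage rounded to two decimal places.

1.18%

Rania reaches Cinder along 2 paths.
Via Nordquist → Caldera → Redfern: 15% × 75% × 51% × 9% = 0.516375%.
Via Nordquist → Redfern: 15% × 49% × 9% = 0.6615%.
Total: 0.516375% + 0.6615% = 1.177875%.
Rounded: 1.18%.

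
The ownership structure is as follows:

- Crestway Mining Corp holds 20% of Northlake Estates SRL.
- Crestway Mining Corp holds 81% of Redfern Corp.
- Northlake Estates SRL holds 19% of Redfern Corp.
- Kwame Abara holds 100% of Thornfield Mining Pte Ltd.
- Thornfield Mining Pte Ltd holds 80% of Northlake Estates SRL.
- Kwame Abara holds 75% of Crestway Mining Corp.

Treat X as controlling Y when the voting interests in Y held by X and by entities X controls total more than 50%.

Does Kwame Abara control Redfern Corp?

Kwame holds 75% of Crestway, so Kwame controls Crestway.
Kwame holds 100% of Thornfield, so Kwame controls Thornfield.
Thornfield and Crestway together hold 80% + 20% = 100% of Northlake, so Kwame controls Northlake.
Northlake and Crestway together hold 19% + 81% = 100% of Redfern, so Kwame controls Redfern.

Yes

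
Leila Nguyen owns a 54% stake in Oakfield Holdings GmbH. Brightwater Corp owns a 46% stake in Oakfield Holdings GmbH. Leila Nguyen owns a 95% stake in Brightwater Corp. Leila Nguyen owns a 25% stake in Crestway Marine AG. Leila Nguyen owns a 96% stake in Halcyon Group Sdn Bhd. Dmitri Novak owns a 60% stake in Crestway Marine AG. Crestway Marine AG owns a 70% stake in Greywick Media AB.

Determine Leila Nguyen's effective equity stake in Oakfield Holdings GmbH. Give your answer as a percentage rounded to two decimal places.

Leila reaches Oakfield along 2 paths.
Via Brightwater: 95% × 46% = 43.7%.
Direct stake: 54% = 54%.
Total: 43.7% + 54% = 97.7%.
Rounded: 97.70%.

97.70%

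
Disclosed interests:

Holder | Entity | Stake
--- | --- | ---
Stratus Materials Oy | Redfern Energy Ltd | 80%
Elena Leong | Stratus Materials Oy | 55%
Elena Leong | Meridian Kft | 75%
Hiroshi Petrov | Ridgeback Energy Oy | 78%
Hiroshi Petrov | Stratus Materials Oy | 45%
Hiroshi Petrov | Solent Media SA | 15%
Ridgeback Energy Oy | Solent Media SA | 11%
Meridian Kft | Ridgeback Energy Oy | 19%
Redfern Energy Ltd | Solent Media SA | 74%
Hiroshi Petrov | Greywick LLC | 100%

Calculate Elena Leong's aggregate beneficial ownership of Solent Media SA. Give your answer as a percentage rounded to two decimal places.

34.13%

Elena reaches Solent along 2 paths.
Via Meridian → Ridgeback: 75% × 19% × 11% = 1.5675%.
Via Stratus → Redfern: 55% × 80% × 74% = 32.56%.
Total: 1.5675% + 32.56% = 34.1275%.
Rounded: 34.13%.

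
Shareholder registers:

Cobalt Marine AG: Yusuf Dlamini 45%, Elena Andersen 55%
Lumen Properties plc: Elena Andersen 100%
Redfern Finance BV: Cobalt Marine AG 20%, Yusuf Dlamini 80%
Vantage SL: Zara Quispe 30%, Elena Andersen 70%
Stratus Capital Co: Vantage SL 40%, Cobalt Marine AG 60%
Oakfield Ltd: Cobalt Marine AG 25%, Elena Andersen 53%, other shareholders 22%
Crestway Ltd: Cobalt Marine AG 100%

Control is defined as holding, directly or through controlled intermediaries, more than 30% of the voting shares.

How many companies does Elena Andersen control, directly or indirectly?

Elena holds 55% of Cobalt, so Elena controls Cobalt.
Elena holds 100% of Lumen, so Elena controls Lumen.
Elena holds 70% of Vantage, so Elena controls Vantage.
Vantage and Cobalt together hold 40% + 60% = 100% of Stratus, so Elena controls Stratus.
Cobalt and Elena together hold 25% + 53% = 78% of Oakfield, so Elena controls Oakfield.
Cobalt holds 100% of Crestway, so Elena controls Crestway.
No other company's threshold is met.
Elena controls 6 companies.

6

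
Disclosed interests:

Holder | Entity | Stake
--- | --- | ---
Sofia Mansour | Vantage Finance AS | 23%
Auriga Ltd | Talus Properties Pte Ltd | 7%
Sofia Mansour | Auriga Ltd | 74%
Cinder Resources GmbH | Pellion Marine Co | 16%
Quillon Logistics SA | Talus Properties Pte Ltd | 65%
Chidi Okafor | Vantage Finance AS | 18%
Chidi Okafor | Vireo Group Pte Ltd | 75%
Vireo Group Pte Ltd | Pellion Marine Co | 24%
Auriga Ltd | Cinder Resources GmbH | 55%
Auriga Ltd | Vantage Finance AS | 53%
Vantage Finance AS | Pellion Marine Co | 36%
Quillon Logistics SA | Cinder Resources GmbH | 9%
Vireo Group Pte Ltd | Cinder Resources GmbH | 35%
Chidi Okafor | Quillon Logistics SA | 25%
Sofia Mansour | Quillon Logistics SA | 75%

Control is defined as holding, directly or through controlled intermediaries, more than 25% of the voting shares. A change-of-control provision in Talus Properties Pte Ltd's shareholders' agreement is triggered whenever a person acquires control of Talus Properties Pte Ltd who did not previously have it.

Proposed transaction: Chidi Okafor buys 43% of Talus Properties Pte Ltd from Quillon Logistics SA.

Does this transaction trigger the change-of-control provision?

Yes

The purchase adds only to Chidi's holdings (Quillon's stake shrinks), so Chidi is the only person who could newly come to control Talus.
Chidi holds 75% of Vireo, so Chidi controls Vireo.
Vireo holds 35% of Cinder, so Chidi controls Cinder.
Cinder and Vireo together hold 16% + 24% = 40% of Pellion, so Chidi controls Pellion.
Neither Chidi nor any entity Chidi controls holds any voting interest in Talus.
So before the transaction, Chidi does not control Talus.
After the purchase, Chidi holds 43% of Talus directly, and Quillon's stake falls to 22%.
Chidi holds 43% of Talus, so Chidi controls Talus.
Chidi did not control Talus before and does after, so the clause is triggered.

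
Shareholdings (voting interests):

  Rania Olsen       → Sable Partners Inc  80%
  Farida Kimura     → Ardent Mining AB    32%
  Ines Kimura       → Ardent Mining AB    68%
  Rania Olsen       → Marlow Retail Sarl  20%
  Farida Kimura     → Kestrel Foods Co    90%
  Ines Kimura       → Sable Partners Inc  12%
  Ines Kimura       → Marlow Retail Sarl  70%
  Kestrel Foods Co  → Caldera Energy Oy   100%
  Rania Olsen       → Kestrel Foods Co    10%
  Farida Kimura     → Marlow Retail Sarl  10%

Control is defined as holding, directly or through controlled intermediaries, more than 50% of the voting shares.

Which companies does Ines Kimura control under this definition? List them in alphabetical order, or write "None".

Ines holds 70% of Marlow, so Ines controls Marlow.
Ines holds 68% of Ardent, so Ines controls Ardent.
No other company's threshold is met.

Ardent Mining AB, Marlow Retail Sarl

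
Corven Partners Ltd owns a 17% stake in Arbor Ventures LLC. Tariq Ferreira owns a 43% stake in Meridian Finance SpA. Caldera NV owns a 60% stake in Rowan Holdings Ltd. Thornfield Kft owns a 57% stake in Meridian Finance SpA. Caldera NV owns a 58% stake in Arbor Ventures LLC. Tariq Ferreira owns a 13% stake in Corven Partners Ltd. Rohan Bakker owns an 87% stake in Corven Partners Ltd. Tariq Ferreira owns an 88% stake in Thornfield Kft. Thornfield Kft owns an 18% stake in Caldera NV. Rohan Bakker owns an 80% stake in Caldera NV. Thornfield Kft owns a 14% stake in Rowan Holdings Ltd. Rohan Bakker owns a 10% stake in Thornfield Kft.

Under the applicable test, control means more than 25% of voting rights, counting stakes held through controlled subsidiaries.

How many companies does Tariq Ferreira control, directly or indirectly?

Tariq holds 88% of Thornfield, so Tariq controls Thornfield.
Thornfield and Tariq together hold 57% + 43% = 100% of Meridian, so Tariq controls Meridian.
No other company's threshold is met.
Tariq controls 2 companies.

2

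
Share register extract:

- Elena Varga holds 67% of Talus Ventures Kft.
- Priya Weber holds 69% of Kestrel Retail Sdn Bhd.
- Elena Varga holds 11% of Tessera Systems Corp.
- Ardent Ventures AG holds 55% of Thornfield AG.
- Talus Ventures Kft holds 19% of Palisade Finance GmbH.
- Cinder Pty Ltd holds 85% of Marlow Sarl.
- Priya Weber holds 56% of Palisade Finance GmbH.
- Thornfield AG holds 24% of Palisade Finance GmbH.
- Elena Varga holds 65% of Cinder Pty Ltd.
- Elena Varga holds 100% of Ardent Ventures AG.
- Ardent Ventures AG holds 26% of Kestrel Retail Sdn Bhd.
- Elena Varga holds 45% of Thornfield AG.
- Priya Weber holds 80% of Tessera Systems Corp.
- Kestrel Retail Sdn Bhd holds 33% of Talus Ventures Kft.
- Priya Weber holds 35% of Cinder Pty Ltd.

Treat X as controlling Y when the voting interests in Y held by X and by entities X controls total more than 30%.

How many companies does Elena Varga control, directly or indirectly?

Elena holds 100% of Ardent, so Elena controls Ardent.
Elena holds 65% of Cinder, so Elena controls Cinder.
Elena and Ardent together hold 45% + 55% = 100% of Thornfield, so Elena controls Thornfield.
Elena holds 67% of Talus, so Elena controls Talus.
Talus and Thornfield together hold 19% + 24% = 43% of Palisade, so Elena controls Palisade.
Cinder holds 85% of Marlow, so Elena controls Marlow.
No other company's threshold is met.
Elena controls 6 companies.

6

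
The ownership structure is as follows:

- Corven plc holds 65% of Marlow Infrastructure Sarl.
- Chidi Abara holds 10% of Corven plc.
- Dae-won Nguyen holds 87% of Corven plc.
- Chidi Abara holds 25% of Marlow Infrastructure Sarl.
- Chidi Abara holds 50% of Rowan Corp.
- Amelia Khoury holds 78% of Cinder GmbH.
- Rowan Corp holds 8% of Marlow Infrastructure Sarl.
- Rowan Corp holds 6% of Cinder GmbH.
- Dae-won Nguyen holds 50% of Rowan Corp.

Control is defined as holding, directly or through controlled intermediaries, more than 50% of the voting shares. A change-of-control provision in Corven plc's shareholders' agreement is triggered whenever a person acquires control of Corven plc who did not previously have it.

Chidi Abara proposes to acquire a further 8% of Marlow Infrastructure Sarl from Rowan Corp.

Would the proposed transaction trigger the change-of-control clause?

No

The purchase adds only to Chidi's holdings (Rowan's stake shrinks), so Chidi is the only person who could newly come to control Corven.
Chidi's largest direct stake is 50% in Rowan, which does not meet the threshold, so Chidi controls no company.
In Corven, Chidi's side holds only 10%, not > 50%.
So before the transaction, Chidi does not control Corven.
After the purchase, Chidi's direct stake in Marlow rises to 25% + 8% = 33%, and Rowan's stake falls to 0%.
Chidi's side now holds 33% of Marlow, not > 50%, so Chidi still does not control Marlow.
After the transaction, Chidi's side holds 10% of Corven, not > 50%, so Chidi still does not control Corven.
No new person acquires control, so the clause is not triggered.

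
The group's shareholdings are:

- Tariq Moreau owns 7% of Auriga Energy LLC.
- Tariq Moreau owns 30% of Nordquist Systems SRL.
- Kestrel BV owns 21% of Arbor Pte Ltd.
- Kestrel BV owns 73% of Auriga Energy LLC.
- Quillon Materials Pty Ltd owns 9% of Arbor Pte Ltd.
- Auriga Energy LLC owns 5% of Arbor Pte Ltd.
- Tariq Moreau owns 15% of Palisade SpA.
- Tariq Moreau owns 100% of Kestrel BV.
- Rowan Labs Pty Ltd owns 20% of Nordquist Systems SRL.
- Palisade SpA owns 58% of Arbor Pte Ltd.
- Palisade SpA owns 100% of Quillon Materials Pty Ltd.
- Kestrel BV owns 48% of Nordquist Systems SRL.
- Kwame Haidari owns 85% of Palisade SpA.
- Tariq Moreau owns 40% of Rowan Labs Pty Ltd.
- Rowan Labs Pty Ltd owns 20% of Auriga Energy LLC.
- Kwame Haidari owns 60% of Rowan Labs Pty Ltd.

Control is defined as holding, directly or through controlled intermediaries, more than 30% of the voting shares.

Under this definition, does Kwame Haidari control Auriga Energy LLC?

Kwame holds 85% of Palisade, so Kwame controls Palisade.
Kwame holds 60% of Rowan, so Kwame controls Rowan.
Palisade holds 100% of Quillon, so Kwame controls Quillon.
Quillon and Palisade together hold 9% + 58% = 67% of Arbor, so Kwame controls Arbor.
In Auriga, Kwame's side holds only 20%, not > 30%.
So Kwame does not control Auriga.

No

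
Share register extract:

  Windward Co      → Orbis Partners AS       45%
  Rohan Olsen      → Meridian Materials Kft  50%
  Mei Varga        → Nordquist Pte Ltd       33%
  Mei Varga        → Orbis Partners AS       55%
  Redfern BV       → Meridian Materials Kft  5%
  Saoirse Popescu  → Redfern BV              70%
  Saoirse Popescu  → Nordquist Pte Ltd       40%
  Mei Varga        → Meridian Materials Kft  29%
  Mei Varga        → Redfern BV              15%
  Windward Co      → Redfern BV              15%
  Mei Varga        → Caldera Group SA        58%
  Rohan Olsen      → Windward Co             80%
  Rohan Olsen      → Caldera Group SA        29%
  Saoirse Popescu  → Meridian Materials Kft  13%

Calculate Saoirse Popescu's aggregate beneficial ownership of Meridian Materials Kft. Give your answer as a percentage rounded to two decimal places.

16.50%

Saoirse reaches Meridian along 2 paths.
Direct stake: 13% = 13%.
Via Redfern: 70% × 5% = 3.5%.
Total: 13% + 3.5% = 16.5%.
Rounded: 16.50%.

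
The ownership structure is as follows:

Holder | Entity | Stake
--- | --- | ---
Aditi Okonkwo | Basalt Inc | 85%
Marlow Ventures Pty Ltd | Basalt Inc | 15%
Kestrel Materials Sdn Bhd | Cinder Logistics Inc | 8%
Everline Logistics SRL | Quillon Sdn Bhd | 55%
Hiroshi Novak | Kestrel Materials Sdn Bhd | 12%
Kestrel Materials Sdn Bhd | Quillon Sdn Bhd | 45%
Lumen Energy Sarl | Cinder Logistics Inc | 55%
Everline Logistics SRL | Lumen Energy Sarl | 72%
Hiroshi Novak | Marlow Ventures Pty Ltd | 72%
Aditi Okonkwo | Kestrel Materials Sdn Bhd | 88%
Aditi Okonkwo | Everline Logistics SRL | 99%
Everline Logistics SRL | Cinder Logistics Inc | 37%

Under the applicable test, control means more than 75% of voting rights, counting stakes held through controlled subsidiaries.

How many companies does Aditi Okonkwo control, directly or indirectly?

4

Aditi holds 99% of Everline, so Aditi controls Everline.
Aditi holds 88% of Kestrel, so Aditi controls Kestrel.
Everline and Kestrel together hold 55% + 45% = 100% of Quillon, so Aditi controls Quillon.
Aditi holds 85% of Basalt, so Aditi controls Basalt.
No other company's threshold is met.
Aditi controls 4 companies.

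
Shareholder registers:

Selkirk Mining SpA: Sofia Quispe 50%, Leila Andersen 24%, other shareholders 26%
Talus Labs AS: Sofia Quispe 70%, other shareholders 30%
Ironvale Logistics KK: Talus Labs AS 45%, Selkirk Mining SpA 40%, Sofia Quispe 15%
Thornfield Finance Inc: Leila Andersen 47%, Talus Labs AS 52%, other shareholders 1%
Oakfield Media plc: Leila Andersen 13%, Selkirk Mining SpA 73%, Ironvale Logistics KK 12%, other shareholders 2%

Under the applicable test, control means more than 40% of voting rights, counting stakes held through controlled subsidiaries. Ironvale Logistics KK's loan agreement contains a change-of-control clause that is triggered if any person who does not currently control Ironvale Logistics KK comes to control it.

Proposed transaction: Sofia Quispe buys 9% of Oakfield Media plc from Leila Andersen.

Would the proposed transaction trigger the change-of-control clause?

The purchase adds only to Sofia's holdings (Leila's stake shrinks), so Sofia is the only person who could newly come to control Ironvale.
Sofia holds 70% of Talus, so Sofia controls Talus.
Sofia holds 50% of Selkirk, so Sofia controls Selkirk.
Talus and Selkirk and Sofia together hold 45% + 40% + 15% = 100% of Ironvale, so Sofia controls Ironvale.
So Sofia already controls Ironvale before the transaction.
After the purchase, Sofia holds 9% of Oakfield directly, and Leila's stake falls to 4%.
Sofia controlled Ironvale already, so this is not a new person acquiring control; every other person's position is unchanged or reduced.
No new person acquires control, so the clause is not triggered.

No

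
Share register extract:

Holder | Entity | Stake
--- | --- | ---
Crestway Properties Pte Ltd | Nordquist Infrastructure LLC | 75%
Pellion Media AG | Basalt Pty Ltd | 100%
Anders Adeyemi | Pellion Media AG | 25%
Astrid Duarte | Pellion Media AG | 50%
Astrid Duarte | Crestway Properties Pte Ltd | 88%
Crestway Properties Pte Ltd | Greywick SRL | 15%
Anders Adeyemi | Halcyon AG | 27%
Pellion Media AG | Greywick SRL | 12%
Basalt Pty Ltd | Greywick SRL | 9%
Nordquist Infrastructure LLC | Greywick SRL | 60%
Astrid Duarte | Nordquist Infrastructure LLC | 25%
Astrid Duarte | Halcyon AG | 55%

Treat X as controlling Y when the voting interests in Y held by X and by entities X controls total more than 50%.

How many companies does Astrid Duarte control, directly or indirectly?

4

Astrid holds 55% of Halcyon, so Astrid controls Halcyon.
Astrid holds 88% of Crestway, so Astrid controls Crestway.
Crestway and Astrid together hold 75% + 25% = 100% of Nordquist, so Astrid controls Nordquist.
Nordquist and Crestway together hold 60% + 15% = 75% of Greywick, so Astrid controls Greywick.
No other company's threshold is met.
Astrid controls 4 companies.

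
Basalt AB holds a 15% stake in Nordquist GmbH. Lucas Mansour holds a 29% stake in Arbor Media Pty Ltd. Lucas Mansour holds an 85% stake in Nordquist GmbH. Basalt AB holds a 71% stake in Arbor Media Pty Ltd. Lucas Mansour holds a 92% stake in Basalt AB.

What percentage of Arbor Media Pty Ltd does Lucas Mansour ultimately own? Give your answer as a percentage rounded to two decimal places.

Lucas reaches Arbor along 2 paths.
Direct stake: 29% = 29%.
Via Basalt: 92% × 71% = 65.32%.
Total: 29% + 65.32% = 94.32%.

94.32%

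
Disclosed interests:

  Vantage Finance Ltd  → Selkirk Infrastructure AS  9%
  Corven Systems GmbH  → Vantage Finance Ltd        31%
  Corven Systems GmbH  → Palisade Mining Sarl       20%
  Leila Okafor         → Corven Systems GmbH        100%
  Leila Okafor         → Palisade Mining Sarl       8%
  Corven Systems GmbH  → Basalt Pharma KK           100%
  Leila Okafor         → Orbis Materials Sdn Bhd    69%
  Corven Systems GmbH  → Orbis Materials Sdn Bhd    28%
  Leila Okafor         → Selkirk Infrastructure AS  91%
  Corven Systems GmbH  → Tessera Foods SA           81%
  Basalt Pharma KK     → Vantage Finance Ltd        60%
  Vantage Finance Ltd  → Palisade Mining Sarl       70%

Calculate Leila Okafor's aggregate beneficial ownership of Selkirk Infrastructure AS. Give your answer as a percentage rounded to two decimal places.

Leila reaches Selkirk along 3 paths.
Via Corven → Basalt → Vantage: 100% × 100% × 60% × 9% = 5.4%.
Via Corven → Vantage: 100% × 31% × 9% = 2.79%.
Direct stake: 91% = 91%.
Total: 5.4% + 2.79% + 91% = 99.19%.

99.19%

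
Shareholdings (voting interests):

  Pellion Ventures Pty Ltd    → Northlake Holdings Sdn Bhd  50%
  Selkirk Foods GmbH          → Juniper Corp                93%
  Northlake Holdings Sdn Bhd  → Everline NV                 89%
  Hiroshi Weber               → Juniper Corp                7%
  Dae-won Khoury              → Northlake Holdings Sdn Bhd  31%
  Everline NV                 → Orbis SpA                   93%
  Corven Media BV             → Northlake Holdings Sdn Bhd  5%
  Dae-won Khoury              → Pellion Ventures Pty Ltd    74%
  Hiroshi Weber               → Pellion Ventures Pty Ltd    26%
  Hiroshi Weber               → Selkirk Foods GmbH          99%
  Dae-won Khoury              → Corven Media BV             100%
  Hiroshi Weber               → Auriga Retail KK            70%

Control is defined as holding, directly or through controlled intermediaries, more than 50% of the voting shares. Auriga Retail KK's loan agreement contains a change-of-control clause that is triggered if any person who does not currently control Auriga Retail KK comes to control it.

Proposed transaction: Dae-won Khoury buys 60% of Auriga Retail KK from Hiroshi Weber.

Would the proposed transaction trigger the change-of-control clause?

Yes

The purchase adds only to Dae-won's holdings (Hiroshi's stake shrinks), so Dae-won is the only person who could newly come to control Auriga.
Dae-won holds 74% of Pellion, so Dae-won controls Pellion.
Dae-won holds 100% of Corven, so Dae-won controls Corven.
Pellion and Dae-won and Corven together hold 50% + 31% + 5% = 86% of Northlake, so Dae-won controls Northlake.
Northlake holds 89% of Everline, so Dae-won controls Everline.
Everline holds 93% of Orbis, so Dae-won controls Orbis.
Neither Dae-won nor any entity Dae-won controls holds any voting interest in Auriga.
So before the transaction, Dae-won does not control Auriga.
After the purchase, Dae-won holds 60% of Auriga directly, and Hiroshi's stake falls to 10%.
Dae-won holds 60% of Auriga, so Dae-won controls Auriga.
Dae-won did not control Auriga before and does after, so the clause is triggered.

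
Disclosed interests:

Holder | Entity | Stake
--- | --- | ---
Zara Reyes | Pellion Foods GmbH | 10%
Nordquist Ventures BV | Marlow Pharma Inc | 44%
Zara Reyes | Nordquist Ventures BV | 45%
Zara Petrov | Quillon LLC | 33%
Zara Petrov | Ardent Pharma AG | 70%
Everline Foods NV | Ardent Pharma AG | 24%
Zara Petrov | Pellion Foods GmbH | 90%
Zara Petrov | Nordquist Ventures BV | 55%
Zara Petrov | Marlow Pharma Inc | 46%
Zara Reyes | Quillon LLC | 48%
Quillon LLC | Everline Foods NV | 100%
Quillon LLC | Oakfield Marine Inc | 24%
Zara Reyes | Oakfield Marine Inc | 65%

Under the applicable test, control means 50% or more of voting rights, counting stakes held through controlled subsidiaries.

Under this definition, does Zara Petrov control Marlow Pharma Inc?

Yes

Zara Petrov holds 55% of Nordquist, so Zara Petrov controls Nordquist.
Zara Petrov and Nordquist together hold 46% + 44% = 90% of Marlow, so Zara Petrov controls Marlow.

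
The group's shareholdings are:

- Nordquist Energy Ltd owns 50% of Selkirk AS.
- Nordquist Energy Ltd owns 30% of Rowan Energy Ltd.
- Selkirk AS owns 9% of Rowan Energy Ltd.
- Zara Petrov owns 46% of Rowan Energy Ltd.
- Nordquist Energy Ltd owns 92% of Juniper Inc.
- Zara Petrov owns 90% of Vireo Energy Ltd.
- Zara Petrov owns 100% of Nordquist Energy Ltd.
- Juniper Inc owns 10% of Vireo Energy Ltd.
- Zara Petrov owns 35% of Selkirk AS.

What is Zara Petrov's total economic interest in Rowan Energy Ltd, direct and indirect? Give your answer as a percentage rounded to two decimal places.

Zara reaches Rowan along 4 paths.
Via Selkirk: 35% × 9% = 3.15%.
Via Nordquist → Selkirk: 100% × 50% × 9% = 4.5%.
Via Nordquist: 100% × 30% = 30%.
Direct stake: 46% = 46%.
Total: 3.15% + 4.5% + 30% + 46% = 83.65%.

83.65%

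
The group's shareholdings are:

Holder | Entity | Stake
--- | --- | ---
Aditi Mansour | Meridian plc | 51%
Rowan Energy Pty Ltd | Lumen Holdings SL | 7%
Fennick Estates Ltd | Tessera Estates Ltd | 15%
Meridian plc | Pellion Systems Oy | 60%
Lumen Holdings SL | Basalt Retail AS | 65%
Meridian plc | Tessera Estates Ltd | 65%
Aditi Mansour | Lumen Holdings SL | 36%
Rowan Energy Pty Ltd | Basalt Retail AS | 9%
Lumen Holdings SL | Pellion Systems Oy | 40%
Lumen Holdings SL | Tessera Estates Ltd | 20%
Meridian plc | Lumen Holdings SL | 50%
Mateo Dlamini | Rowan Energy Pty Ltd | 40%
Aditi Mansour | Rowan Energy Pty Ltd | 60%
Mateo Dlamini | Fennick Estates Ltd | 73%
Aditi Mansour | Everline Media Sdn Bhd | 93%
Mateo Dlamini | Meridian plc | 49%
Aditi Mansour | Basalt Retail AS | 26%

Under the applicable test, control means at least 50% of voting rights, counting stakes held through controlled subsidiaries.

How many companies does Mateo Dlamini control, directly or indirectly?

1

Mateo holds 73% of Fennick, so Mateo controls Fennick.
No other company's threshold is met.
Mateo controls 1 company.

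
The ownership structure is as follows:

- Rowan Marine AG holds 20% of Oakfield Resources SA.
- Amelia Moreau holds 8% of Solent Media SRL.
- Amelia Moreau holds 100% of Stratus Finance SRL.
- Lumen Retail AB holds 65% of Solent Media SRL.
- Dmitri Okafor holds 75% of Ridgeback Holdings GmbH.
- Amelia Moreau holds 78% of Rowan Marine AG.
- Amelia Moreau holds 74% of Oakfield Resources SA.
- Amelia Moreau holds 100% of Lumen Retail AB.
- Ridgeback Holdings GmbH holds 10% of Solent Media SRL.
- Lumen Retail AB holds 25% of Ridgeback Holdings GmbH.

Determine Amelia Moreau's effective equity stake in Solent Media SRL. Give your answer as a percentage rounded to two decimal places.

75.50%

Amelia reaches Solent along 3 paths.
Via Lumen → Ridgeback: 100% × 25% × 10% = 2.5%.
Via Lumen: 100% × 65% = 65%.
Direct stake: 8% = 8%.
Total: 2.5% + 65% + 8% = 75.5%.
Rounded: 75.50%.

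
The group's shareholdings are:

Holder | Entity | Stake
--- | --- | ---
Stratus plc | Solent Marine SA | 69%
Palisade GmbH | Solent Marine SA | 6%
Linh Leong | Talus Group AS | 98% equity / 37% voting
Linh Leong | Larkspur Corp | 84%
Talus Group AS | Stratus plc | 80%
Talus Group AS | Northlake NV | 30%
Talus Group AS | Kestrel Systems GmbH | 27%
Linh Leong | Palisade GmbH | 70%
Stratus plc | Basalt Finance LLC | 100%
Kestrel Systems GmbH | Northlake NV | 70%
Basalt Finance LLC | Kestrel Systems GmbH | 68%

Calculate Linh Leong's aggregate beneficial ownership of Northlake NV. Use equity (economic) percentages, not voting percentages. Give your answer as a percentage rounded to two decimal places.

85.24%

Linh reaches Northlake along 3 paths.
Via Talus → Stratus → Basalt → Kestrel: 98% × 80% × 100% × 68% × 70% = 37.3184%.
Via Talus → Kestrel: 98% × 27% × 70% = 18.522%.
Via Talus: 98% × 30% = 29.4%.
Total: 37.3184% + 18.522% + 29.4% = 85.2404%.
Rounded: 85.24%.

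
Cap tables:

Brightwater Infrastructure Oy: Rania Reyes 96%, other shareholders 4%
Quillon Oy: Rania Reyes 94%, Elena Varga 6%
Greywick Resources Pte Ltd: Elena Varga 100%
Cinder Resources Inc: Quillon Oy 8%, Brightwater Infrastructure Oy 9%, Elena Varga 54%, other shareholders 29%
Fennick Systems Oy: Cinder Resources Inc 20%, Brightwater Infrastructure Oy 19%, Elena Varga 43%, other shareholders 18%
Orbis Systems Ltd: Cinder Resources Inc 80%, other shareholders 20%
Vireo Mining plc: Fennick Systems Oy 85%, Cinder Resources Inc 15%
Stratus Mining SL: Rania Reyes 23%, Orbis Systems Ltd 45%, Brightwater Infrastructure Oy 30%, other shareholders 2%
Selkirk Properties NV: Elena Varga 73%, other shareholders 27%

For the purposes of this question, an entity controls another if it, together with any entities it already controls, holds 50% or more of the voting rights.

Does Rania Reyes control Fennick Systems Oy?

No

Rania holds 96% of Brightwater, so Rania controls Brightwater.
Rania holds 94% of Quillon, so Rania controls Quillon.
Rania and Brightwater together hold 23% + 30% = 53% of Stratus, so Rania controls Stratus.
In Fennick, Rania's side holds only 19%, not ≥ 50%.
So Rania does not control Fennick.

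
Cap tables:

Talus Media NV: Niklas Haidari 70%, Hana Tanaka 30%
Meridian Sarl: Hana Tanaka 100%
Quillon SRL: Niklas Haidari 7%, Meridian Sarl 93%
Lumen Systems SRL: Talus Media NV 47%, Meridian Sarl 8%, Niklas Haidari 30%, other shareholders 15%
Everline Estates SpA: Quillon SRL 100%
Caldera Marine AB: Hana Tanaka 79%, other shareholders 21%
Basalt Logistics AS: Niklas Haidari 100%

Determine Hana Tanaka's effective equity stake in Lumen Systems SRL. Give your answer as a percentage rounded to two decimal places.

Hana reaches Lumen along 2 paths.
Via Talus: 30% × 47% = 14.1%.
Via Meridian: 100% × 8% = 8%.
Total: 14.1% + 8% = 22.1%.
Rounded: 22.10%.

22.10%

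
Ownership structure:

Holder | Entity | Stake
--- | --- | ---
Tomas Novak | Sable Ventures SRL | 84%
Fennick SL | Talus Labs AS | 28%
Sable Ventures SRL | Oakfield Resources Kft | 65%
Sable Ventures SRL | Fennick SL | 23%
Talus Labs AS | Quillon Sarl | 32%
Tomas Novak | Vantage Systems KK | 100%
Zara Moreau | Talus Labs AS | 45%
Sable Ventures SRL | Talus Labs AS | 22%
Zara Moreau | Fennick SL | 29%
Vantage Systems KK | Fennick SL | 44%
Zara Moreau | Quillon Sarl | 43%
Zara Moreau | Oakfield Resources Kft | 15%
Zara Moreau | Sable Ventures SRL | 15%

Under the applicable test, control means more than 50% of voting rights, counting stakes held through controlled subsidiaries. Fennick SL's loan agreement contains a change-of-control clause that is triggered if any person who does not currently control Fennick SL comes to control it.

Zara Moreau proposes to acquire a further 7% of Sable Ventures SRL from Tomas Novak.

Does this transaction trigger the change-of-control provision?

The purchase adds only to Zara's holdings (Tomas's stake shrinks), so Zara is the only person who could newly come to control Fennick.
Zara's largest direct stake is 45% in Talus, which does not meet the threshold, so Zara controls no company.
In Fennick, Zara's side holds only 29%, not > 50%.
So before the transaction, Zara does not control Fennick.
After the purchase, Zara's direct stake in Sable rises to 15% + 7% = 22%, and Tomas's stake falls to 77%.
Zara's side now holds 22% of Sable, not > 50%, so Zara still does not control Sable.
After the transaction, Zara's side holds 29% of Fennick, not > 50%, so Zara still does not control Fennick.
No new person acquires control, so the clause is not triggered.

No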